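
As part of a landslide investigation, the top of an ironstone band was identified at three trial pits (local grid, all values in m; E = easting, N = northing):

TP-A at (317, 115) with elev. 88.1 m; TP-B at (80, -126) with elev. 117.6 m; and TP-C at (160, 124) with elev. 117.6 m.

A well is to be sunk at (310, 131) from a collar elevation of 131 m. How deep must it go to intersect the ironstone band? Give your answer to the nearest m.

41 m

Let the plane be z = a·E + b·N + c.
TP-B−TP-A: −237a − 241b = 29.5;  TP-C−TP-A: −157a + 9b = 29.5.
Solving gives a = −0.18451, b = 0.05904.
Then c = 88.1 − a·317 − b·115 = 139.80.
At (310, 131): z_contact = −57.2 + 7.7 + 139.80 = 90.3 m.
Depth below ground = 131 − 90.3 = 41 m.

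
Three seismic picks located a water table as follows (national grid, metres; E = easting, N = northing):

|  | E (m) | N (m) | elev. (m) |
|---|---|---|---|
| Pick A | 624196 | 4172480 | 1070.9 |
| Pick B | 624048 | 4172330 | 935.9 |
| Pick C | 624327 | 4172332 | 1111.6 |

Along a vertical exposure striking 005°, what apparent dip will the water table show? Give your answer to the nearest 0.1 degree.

Let the plane be z = a·E + b·N + c.
Pick B−Pick A: −148a − 150b = −135;  Pick C−Pick A: 131a − 148b = 40.7.
Solving gives a = 0.62774, b = 0.28063.
Unit vector along 005° is (sin 5°, cos 5°) = (0.0872, 0.9962).
Slope in that direction = a·(0.0872) + b·(0.9962) = 0.33428.
Apparent dip = arctan|0.33428| = 18.5° (true dip is 34.5°, so apparent ≤ true as expected).

18.5°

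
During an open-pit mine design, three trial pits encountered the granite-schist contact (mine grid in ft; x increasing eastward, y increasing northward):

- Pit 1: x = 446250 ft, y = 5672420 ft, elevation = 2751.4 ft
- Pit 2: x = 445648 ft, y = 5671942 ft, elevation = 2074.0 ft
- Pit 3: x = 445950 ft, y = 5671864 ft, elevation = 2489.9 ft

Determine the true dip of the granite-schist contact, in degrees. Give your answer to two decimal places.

Two edge vectors: Pit 1→Pit 2 = (-602, -478, -677.4), Pit 1→Pit 3 = (-300, -556, -261.5).
Normal n = (Pit 1→Pit 2) × (Pit 1→Pit 3) = (-251637.4, 45797, 191312).
So ∂z/∂x = −n_x/n_z = 1.31532 and ∂z/∂y = −n_y/n_z = −0.23938.
Gradient magnitude |∇z| = √(a² + b²) = √(1.73008 + 0.05730) = 1.33693.
True dip = arctan(1.33693) = 53.20°, dipping toward W (azimuth ≈ 280°).

53.20°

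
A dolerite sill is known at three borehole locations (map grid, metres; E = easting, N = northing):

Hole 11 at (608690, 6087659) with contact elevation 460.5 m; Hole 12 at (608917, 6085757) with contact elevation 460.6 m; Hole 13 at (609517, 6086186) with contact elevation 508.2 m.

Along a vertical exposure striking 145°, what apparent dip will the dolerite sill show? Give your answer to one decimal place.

2.0°

Two edge vectors: Hole 11→Hole 12 = (227, -1902, 0.1), Hole 11→Hole 13 = (827, -1473, 47.7).
Normal n = (Hole 11→Hole 12) × (Hole 11→Hole 13) = (-90578.1, -10745.2, 1238583).
So ∂z/∂E = −n_x/n_z = 0.07313 and ∂z/∂N = −n_y/n_z = 0.00868.
Unit vector along 145° is (sin 145°, cos 145°) = (0.5736, -0.8192).
Slope in that direction = a·(0.5736) + b·(-0.8192) = 0.03484.
Apparent dip = arctan|0.03484| = 2.0° (true dip is 4.2°, so apparent ≤ true as expected).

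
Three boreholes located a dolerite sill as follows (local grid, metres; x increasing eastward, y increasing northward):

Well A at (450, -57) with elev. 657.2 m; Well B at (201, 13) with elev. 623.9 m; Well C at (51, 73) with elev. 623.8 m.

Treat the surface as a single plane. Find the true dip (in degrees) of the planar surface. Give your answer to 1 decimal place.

Let the plane be z = a·x + b·y + c.
Well B−Well A: −249a + 70b = −33.3;  Well C−Well A: −399a + 130b = −33.4.
Solving gives a = 0.44842, b = 1.11939.
Gradient magnitude |∇z| = √(a² + b²) = √(0.20108 + 1.25304) = 1.20587.
True dip = arctan(1.20587) = 50.3°, dipping toward SSW (azimuth ≈ 202°).

50.3°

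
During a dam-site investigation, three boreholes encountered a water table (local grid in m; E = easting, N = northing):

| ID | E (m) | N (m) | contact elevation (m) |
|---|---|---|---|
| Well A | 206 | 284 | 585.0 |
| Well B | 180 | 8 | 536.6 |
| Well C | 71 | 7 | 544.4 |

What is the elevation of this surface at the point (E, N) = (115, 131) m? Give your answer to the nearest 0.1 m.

Let the plane be z = a·E + b·N + c.
Well B−Well A: −26a − 276b = −48.4;  Well C−Well A: −135a − 277b = −40.6.
Solving gives a = −0.07323, b = 0.18226.
Then c = 585 − a·206 − b·284 = 548.32.
At (115, 131): z = −8.4 + 23.9 + 548.32 = 563.8 m.

563.8 m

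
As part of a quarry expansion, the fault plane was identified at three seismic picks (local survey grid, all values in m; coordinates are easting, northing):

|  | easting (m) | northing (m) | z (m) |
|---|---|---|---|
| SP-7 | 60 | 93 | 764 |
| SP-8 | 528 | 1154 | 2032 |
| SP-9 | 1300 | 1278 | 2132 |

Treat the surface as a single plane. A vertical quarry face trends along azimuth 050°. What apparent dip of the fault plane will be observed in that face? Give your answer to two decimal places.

36.34°

Two edge vectors: SP-7→SP-8 = (468, 1061, 1268), SP-7→SP-9 = (1240, 1185, 1368).
Normal n = (SP-7→SP-8) × (SP-7→SP-9) = (-51132, 932096, -761060).
So ∂z/∂easting = −n_x/n_z = −0.06719 and ∂z/∂northing = −n_y/n_z = 1.22473.
Unit vector along 050° is (sin 50°, cos 50°) = (0.7660, 0.6428).
Slope in that direction = a·(0.7660) + b·(0.6428) = 0.73578.
Apparent dip = arctan|0.73578| = 36.34° (true dip is 50.8°, so apparent ≤ true as expected).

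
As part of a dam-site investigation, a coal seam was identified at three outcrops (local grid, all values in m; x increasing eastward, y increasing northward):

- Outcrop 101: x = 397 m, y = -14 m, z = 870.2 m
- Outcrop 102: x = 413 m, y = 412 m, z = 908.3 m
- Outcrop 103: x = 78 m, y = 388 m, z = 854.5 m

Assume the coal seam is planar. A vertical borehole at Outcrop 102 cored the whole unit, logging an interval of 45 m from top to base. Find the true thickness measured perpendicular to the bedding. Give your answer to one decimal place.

44.3 m

Let the plane be z = a·x + b·y + c.
Outcrop 102−Outcrop 101: 16a + 426b = 38.1;  Outcrop 103−Outcrop 101: −319a + 402b = −15.7.
Solving gives a = 0.15461, b = 0.08363.
|∇z| = √(a²+b²) = 0.17577, so dip δ = arctan(0.17577) = 9.97°.
True thickness = vertical thickness × cos δ = 45 × cos 9.97° = 44.3 m.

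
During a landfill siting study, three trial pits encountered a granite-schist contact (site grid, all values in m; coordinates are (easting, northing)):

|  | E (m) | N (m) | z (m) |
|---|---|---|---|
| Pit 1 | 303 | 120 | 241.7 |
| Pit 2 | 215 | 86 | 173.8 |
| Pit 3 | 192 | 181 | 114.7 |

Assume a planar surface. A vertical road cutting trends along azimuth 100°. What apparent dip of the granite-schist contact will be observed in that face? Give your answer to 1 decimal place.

Two edge vectors: Pit 1→Pit 2 = (-88, -34, -67.9), Pit 1→Pit 3 = (-111, 61, -127).
Normal n = (Pit 1→Pit 2) × (Pit 1→Pit 3) = (8459.9, -3639.1, -9142).
So ∂z/∂E = −n_x/n_z = 0.92539 and ∂z/∂N = −n_y/n_z = −0.39806.
Unit vector along 100° is (sin 100°, cos 100°) = (0.9848, -0.1736).
Slope in that direction = a·(0.9848) + b·(-0.1736) = 0.98045.
Apparent dip = arctan|0.98045| = 44.4° (true dip is 45.2°, so apparent ≤ true as expected).

44.4°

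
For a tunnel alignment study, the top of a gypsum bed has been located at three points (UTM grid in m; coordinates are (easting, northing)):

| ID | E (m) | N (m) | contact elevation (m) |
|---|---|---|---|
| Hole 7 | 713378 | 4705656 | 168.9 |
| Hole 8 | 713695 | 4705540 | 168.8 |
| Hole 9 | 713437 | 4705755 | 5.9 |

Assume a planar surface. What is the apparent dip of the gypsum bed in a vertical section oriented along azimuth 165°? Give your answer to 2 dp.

49.66°

Two edge vectors: Hole 7→Hole 8 = (317, -116, -0.1), Hole 7→Hole 9 = (59, 99, -163).
Normal n = (Hole 7→Hole 8) × (Hole 7→Hole 9) = (18917.9, 51665.1, 38227).
So ∂z/∂E = −n_x/n_z = −0.49488 and ∂z/∂N = −n_y/n_z = −1.35153.
Unit vector along 165° is (sin 165°, cos 165°) = (0.2588, -0.9659).
Slope in that direction = a·(0.2588) + b·(-0.9659) = 1.17740.
Apparent dip = arctan|1.17740| = 49.66° (true dip is 55.2°, so apparent ≤ true as expected).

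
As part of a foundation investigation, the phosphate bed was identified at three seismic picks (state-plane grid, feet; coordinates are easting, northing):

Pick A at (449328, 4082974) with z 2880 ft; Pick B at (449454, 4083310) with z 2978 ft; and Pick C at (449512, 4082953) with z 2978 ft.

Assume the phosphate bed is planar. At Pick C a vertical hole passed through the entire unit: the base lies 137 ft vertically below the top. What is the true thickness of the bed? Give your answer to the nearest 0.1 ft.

120.1 ft

Let the plane be z = a·easting + b·northing + c.
Pick B−Pick A: 126a + 336b = 98;  Pick C−Pick A: 184a − 21b = 98.
Solving gives a = 0.54267, b = 0.08817.
|∇z| = √(a²+b²) = 0.54979, so dip δ = arctan(0.54979) = 28.80°.
True thickness = vertical thickness × cos δ = 137 × cos 28.80° = 120.1 ft.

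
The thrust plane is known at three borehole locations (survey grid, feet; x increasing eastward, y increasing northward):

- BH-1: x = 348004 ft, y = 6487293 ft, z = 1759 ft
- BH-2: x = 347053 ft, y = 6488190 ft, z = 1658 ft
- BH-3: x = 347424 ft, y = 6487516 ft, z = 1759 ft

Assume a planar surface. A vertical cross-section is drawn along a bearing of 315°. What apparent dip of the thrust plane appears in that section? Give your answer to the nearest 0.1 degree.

4.7°

Let the plane be z = a·x + b·y + c.
BH-2−BH-1: −951a + 897b = −101;  BH-3−BH-1: −580a + 223b = 0.
Solving gives a = −0.07308, b = −0.19008.
Unit vector along 315° is (sin 315°, cos 315°) = (-0.7071, 0.7071).
Slope in that direction = a·(-0.7071) + b·(0.7071) = −0.08273.
Apparent dip = arctan|0.08273| = 4.7° (true dip is 11.5°, so apparent ≤ true as expected).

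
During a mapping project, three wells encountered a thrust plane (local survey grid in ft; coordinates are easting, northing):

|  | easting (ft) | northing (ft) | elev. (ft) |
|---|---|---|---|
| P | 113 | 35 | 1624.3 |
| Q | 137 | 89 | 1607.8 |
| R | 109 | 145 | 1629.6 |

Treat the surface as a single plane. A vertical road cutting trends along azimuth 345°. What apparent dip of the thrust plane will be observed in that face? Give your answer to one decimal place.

11.9°

Let the plane be z = a·easting + b·northing + c.
Q−P: 24a + 54b = −16.5;  R−P: −4a + 110b = 5.3.
Solving gives a = −0.73571, b = 0.02143.
Unit vector along 345° is (sin 345°, cos 345°) = (-0.2588, 0.9659).
Slope in that direction = a·(-0.2588) + b·(0.9659) = 0.21112.
Apparent dip = arctan|0.21112| = 11.9° (true dip is 36.4°, so apparent ≤ true as expected).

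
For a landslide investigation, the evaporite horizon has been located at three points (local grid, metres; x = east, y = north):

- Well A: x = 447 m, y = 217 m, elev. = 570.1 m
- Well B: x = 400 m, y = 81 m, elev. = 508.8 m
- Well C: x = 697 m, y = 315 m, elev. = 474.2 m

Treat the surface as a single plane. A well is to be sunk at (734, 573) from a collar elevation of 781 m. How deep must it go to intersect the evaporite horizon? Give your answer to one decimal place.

156.7 m

Two edge vectors: Well A→Well B = (-47, -136, -61.3), Well A→Well C = (250, 98, -95.9).
Normal n = (Well A→Well B) × (Well A→Well C) = (19049.8, -19832.3, 29394).
So ∂z/∂x = −n_x/n_z = −0.64808 and ∂z/∂y = −n_y/n_z = 0.67471.
Intercept c from Well A: 570.1 + 289.69 − 146.41 = 713.38.
At (734, 573): z_contact = −475.69 + 386.61 + 713.38 = 624.29 m.
Depth below ground = 781 − 624.29 = 156.7 m.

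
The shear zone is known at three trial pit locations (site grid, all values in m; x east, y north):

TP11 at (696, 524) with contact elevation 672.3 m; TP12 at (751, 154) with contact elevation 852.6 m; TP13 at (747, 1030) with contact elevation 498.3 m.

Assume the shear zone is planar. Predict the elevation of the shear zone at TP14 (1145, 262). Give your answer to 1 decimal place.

Let the plane be z = a·x + b·y + c.
TP12−TP11: 55a − 370b = 180.3;  TP13−TP11: 51a + 506b = −174.
Solving gives a = 0.574985, b = −0.401827.
Then c = 672.3 − a·696 − b·524 = 482.67.
At (1145, 262): z = 658.4 − 105.3 + 482.67 = 1035.7 m.

1035.7 m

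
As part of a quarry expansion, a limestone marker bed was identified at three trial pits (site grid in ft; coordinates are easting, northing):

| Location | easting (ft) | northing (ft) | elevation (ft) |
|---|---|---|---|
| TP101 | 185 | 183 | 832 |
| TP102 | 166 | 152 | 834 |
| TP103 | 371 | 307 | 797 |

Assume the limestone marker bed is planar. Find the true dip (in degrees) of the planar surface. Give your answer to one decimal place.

14.6°

Let the plane be z = a·easting + b·northing + c.
TP102−TP101: −19a − 31b = 2;  TP103−TP101: 186a + 124b = −35.
Solving gives a = −0.24545, b = 0.08592.
Gradient magnitude |∇z| = √(a² + b²) = √(0.06025 + 0.00738) = 0.26006.
True dip = arctan(0.26006) = 14.6°, dipping toward ESE (azimuth ≈ 109°).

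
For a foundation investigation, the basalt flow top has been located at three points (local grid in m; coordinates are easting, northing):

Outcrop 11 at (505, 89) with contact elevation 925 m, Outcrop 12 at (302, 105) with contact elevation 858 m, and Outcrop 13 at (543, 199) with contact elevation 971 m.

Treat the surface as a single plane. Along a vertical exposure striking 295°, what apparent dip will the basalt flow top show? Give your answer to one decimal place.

11.0°

Two edge vectors: Outcrop 11→Outcrop 12 = (-203, 16, -67), Outcrop 11→Outcrop 13 = (38, 110, 46).
Normal n = (Outcrop 11→Outcrop 12) × (Outcrop 11→Outcrop 13) = (8106, 6792, -22938).
So ∂z/∂easting = −n_x/n_z = 0.35339 and ∂z/∂northing = −n_y/n_z = 0.29610.
Unit vector along 295° is (sin 295°, cos 295°) = (-0.9063, 0.4226).
Slope in that direction = a·(-0.9063) + b·(0.4226) = −0.19514.
Apparent dip = arctan|0.19514| = 11.0° (true dip is 24.8°, so apparent ≤ true as expected).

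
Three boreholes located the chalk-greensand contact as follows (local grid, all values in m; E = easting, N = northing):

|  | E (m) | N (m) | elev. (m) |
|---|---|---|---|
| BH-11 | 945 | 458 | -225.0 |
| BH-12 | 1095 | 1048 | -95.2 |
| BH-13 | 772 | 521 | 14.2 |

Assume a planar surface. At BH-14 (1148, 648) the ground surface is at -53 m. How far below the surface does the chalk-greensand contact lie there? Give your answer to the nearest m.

315 m

Two edge vectors: BH-11→BH-12 = (150, 590, 129.8), BH-11→BH-13 = (-173, 63, 239.2).
Normal n = (BH-11→BH-12) × (BH-11→BH-13) = (132950.6, -58335.4, 111520).
So ∂z/∂E = −n_x/n_z = −1.19217 and ∂z/∂N = −n_y/n_z = 0.52309.
Intercept c from BH-11: -225 + 1126.60 − 239.58 = 662.02.
At (1148, 648): z_contact = −1368.6 + 339.0 + 662.02 = -367.6 m.
Depth below ground = -53 − (-367.6) = 315 m.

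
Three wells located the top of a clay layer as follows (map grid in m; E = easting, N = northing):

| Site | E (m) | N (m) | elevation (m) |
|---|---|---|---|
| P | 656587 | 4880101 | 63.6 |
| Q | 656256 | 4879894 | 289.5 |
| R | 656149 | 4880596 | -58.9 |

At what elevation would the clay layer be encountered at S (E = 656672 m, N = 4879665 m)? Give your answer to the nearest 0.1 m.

273.7 m

Two edge vectors: P→Q = (-331, -207, 225.9), P→R = (-438, 495, -122.5).
Normal n = (P→Q) × (P→R) = (-86463, -139491.7, -254511).
So ∂z/∂E = −n_x/n_z = −0.339722055 and ∂z/∂N = −n_y/n_z = −0.548077293.
Intercept c from P: 63.6 + 223057.09 + 2674672.55 = 2897793.23.
At (656672, 4879665): z = −223086.0 − 2674433.6 + 2897793.23 = 273.7 m.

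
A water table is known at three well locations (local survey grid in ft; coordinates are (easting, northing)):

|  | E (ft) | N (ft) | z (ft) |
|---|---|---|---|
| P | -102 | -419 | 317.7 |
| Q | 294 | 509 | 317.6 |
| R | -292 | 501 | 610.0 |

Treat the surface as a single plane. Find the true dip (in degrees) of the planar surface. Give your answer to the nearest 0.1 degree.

Two edge vectors: P→Q = (396, 928, -0.1), P→R = (-190, 920, 292.3).
Normal n = (P→Q) × (P→R) = (271346.4, -115731.8, 540640).
So ∂z/∂E = −n_x/n_z = −0.50190 and ∂z/∂N = −n_y/n_z = 0.21406.
Gradient magnitude |∇z| = √(a² + b²) = √(0.25190 + 0.04582) = 0.54564.
True dip = arctan(0.54564) = 28.6°, dipping toward ESE (azimuth ≈ 113°).

28.6°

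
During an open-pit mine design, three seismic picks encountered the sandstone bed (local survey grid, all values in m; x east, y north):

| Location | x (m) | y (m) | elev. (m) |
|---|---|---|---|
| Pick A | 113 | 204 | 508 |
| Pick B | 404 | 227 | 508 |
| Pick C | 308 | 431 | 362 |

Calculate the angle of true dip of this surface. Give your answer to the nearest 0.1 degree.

34.7°

Let the plane be z = a·x + b·y + c.
Pick B−Pick A: 291a + 23b = 0;  Pick C−Pick A: 195a + 227b = −146.
Solving gives a = 0.05454, b = −0.69002.
Gradient magnitude |∇z| = √(a² + b²) = √(0.00297 + 0.47613) = 0.69217.
True dip = arctan(0.69217) = 34.7°, dipping toward N (azimuth ≈ 355°).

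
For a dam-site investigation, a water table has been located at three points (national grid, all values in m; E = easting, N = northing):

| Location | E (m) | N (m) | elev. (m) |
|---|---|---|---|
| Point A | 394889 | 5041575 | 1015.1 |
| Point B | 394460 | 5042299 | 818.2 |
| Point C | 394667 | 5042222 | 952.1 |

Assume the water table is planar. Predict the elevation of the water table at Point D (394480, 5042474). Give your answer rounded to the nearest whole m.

857 m

Two edge vectors: Point A→Point B = (-429, 724, -196.9), Point A→Point C = (-222, 647, -63).
Normal n = (Point A→Point B) × (Point A→Point C) = (81782.3, 16684.8, -116835).
So ∂z/∂E = −n_x/n_z = 0.69998117 and ∂z/∂N = −n_y/n_z = 0.14280652.
Intercept c from Point A: 1015.1 − 276414.86 − 719969.79 = −995369.56.
At (394480, 5042474): z = 276128.6 + 720098.2 − 995369.56 = 857.2 m.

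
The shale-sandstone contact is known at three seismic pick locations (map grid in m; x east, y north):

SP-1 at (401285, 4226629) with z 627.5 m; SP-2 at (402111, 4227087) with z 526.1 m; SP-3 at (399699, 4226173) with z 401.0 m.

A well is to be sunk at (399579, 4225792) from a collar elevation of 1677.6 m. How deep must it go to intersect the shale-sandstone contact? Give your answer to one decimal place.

Two edge vectors: SP-1→SP-2 = (826, 458, -101.4), SP-1→SP-3 = (-1586, -456, -226.5).
Normal n = (SP-1→SP-2) × (SP-1→SP-3) = (-149975.4, 347909.4, 349732).
So ∂z/∂x = −n_x/n_z = 0.428829504 and ∂z/∂y = −n_y/n_z = −0.994788581.
Intercept c from SP-1: 627.5 − 172082.85 + 4204602.27 = 4033146.92.
At (399579, 4225792): z_contact = 171351.26 − 4203769.63 + 4033146.92 = 728.55 m.
Depth below ground = 1677.6 − 728.55 = 949.0 m.

949.0 m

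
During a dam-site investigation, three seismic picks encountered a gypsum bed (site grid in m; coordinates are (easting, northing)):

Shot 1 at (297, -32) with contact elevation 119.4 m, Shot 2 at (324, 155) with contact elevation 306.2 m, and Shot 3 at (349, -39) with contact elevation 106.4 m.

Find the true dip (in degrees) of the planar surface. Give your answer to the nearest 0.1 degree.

Two edge vectors: Shot 1→Shot 2 = (27, 187, 186.8), Shot 1→Shot 3 = (52, -7, -13).
Normal n = (Shot 1→Shot 2) × (Shot 1→Shot 3) = (-1123.4, 10064.6, -9913).
So ∂z/∂E = −n_x/n_z = −0.11333 and ∂z/∂N = −n_y/n_z = 1.01529.
Gradient magnitude |∇z| = √(a² + b²) = √(0.01284 + 1.03082) = 1.02160.
True dip = arctan(1.02160) = 45.6°, dipping toward S (azimuth ≈ 174°).

45.6°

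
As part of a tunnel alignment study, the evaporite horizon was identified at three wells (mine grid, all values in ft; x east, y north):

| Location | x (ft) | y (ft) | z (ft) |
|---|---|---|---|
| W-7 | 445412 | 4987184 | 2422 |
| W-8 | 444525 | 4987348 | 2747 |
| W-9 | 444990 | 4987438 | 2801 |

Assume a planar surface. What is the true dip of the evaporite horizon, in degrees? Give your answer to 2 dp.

Two edge vectors: W-7→W-8 = (-887, 164, 325), W-7→W-9 = (-422, 254, 379).
Normal n = (W-7→W-8) × (W-7→W-9) = (-20394, 199023, -156090).
So ∂z/∂x = −n_x/n_z = −0.13066 and ∂z/∂y = −n_y/n_z = 1.27505.
Gradient magnitude |∇z| = √(a² + b²) = √(0.01707 + 1.62576) = 1.28173.
True dip = arctan(1.28173) = 52.04°, dipping toward S (azimuth ≈ 174°).

52.04°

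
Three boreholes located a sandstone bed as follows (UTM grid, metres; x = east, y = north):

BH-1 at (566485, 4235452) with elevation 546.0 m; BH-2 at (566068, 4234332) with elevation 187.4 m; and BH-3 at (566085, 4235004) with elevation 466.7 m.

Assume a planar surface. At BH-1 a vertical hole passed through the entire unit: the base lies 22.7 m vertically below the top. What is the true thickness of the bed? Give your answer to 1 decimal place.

20.3 m

Let the plane be z = a·x + b·y + c.
BH-2−BH-1: −417a − 1120b = −358.6;  BH-3−BH-1: −400a − 448b = −79.3.
Solving gives a = −0.27504, b = 0.42258.
|∇z| = √(a²+b²) = 0.50421, so dip δ = arctan(0.50421) = 26.76°.
True thickness = vertical thickness × cos δ = 22.7 × cos 26.76° = 20.3 m.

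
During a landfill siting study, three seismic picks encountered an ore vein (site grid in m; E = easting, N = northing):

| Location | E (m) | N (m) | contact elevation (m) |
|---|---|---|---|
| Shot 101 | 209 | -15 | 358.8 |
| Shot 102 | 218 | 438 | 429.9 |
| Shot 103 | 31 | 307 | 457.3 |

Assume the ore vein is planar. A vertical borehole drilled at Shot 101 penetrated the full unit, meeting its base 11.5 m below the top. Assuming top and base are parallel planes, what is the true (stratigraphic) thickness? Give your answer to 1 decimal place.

Let the plane be z = a·E + b·N + c.
Shot 102−Shot 101: 9a + 453b = 71.1;  Shot 103−Shot 101: −178a + 322b = 98.5.
Solving gives a = −0.26010, b = 0.16212.
|∇z| = √(a²+b²) = 0.30648, so dip δ = arctan(0.30648) = 17.04°.
True thickness = vertical thickness × cos δ = 11.5 × cos 17.04° = 11.0 m.

11.0 m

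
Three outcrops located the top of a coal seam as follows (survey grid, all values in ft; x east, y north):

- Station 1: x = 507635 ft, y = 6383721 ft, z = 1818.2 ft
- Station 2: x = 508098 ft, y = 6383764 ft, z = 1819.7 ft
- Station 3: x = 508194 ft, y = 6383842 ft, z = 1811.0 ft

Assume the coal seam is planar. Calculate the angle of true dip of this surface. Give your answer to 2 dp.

7.48°

Two edge vectors: Station 1→Station 2 = (463, 43, 1.5), Station 1→Station 3 = (559, 121, -7.2).
Normal n = (Station 1→Station 2) × (Station 1→Station 3) = (-491.1, 4172.1, 31986).
So ∂z/∂x = −n_x/n_z = 0.01535 and ∂z/∂y = −n_y/n_z = −0.13044.
Gradient magnitude |∇z| = √(a² + b²) = √(0.00024 + 0.01701) = 0.13134.
True dip = arctan(0.13134) = 7.48°, dipping toward N (azimuth ≈ 353°).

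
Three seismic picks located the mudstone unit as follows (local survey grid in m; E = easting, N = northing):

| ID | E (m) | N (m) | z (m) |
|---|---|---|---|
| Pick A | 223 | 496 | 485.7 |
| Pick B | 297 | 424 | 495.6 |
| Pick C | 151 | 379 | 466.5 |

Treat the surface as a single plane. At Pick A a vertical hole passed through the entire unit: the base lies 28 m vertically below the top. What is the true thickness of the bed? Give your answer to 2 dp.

27.51 m

Let the plane be z = a·E + b·N + c.
Pick B−Pick A: 74a − 72b = 9.9;  Pick C−Pick A: −72a − 117b = −19.2.
Solving gives a = 0.18355, b = 0.05115.
|∇z| = √(a²+b²) = 0.19054, so dip δ = arctan(0.19054) = 10.79°.
True thickness = vertical thickness × cos δ = 28 × cos 10.79° = 27.51 m.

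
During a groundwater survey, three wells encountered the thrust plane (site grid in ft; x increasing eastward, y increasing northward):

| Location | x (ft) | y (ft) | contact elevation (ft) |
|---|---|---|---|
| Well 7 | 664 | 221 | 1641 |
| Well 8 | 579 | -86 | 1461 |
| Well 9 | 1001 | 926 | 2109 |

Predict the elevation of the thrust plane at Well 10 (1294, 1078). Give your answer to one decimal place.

2294.8 ft

Two edge vectors: Well 7→Well 8 = (-85, -307, -180), Well 7→Well 9 = (337, 705, 468).
Normal n = (Well 7→Well 8) × (Well 7→Well 9) = (-16776, -20880, 43534).
So ∂z/∂x = −n_x/n_z = 0.385354 and ∂z/∂y = −n_y/n_z = 0.479625.
Intercept c from Well 7: 1641 − 255.88 − 106.00 = 1279.13.
At (1294, 1078): z = 498.6 + 517.0 + 1279.13 = 2294.8 ft.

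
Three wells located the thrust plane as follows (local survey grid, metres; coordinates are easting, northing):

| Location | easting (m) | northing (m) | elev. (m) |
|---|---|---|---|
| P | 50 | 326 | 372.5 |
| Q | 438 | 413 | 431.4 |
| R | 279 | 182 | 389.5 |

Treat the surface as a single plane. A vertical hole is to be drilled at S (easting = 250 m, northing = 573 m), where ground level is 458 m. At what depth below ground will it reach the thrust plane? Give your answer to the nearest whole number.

Let the plane be z = a·easting + b·northing + c.
Q−P: 388a + 87b = 58.9;  R−P: 229a − 144b = 17.
Solving gives a = 0.13142, b = 0.09093.
Then c = 372.5 − a·50 − b·326 = 336.29.
At (250, 573): z_contact = 32.9 + 52.1 + 336.29 = 421.2 m.
Depth below ground = 458 − 421.2 = 37 m.

37 m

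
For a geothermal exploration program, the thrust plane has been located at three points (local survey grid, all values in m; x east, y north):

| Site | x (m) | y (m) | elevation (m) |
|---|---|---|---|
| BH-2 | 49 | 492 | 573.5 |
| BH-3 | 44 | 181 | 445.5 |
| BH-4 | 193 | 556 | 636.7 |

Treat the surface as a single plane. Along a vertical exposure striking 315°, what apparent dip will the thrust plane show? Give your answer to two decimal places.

6.04°

Let the plane be z = a·x + b·y + c.
BH-3−BH-2: −5a − 311b = −128;  BH-4−BH-2: 144a + 64b = 63.2.
Solving gives a = 0.25781, b = 0.40743.
Unit vector along 315° is (sin 315°, cos 315°) = (-0.7071, 0.7071).
Slope in that direction = a·(-0.7071) + b·(0.7071) = 0.10580.
Apparent dip = arctan|0.10580| = 6.04° (true dip is 25.7°, so apparent ≤ true as expected).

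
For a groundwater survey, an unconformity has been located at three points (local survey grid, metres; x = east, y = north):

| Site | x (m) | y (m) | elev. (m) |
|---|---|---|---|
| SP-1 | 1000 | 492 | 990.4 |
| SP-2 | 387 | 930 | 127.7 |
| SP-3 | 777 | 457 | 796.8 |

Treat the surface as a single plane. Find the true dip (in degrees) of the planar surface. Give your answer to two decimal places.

Two edge vectors: SP-1→SP-2 = (-613, 438, -862.7), SP-1→SP-3 = (-223, -35, -193.6).
Normal n = (SP-1→SP-2) × (SP-1→SP-3) = (-114991.3, 73705.3, 119129).
So ∂z/∂x = −n_x/n_z = 0.96527 and ∂z/∂y = −n_y/n_z = −0.61870.
Gradient magnitude |∇z| = √(a² + b²) = √(0.93174 + 0.38279) = 1.14653.
True dip = arctan(1.14653) = 48.91°, dipping toward WNW (azimuth ≈ 303°).

48.91°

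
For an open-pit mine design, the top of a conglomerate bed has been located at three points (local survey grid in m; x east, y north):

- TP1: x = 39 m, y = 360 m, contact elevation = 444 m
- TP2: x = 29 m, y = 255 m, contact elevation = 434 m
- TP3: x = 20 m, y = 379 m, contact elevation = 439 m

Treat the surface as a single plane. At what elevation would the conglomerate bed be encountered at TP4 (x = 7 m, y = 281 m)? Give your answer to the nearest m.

Let the plane be z = a·x + b·y + c.
TP2−TP1: −10a − 105b = −10;  TP3−TP1: −19a + 19b = −5.
Solving gives a = 0.32723, b = 0.06407.
Then c = 444 − a·39 − b·360 = 408.17.
At (7, 281): z = 2.3 + 18.0 + 408.17 = 428.5 m.

428 m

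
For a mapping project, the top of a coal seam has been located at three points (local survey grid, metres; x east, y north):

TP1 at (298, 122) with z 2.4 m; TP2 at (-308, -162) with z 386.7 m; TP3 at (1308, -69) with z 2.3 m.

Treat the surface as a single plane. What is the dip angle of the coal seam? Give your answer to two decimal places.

Let the plane be z = a·x + b·y + c.
TP2−TP1: −606a − 284b = 384.3;  TP3−TP1: 1010a − 191b = −0.1.
Solving gives a = −0.18240, b = −0.96397.
Gradient magnitude |∇z| = √(a² + b²) = √(0.03327 + 0.92925) = 0.98108.
True dip = arctan(0.98108) = 44.45°, dipping toward N (azimuth ≈ 011°).

44.45°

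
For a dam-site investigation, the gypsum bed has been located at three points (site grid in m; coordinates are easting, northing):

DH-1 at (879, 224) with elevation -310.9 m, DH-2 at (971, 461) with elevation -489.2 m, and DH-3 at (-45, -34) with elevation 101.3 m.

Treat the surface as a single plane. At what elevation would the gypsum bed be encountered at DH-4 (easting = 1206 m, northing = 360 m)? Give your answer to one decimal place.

Two edge vectors: DH-1→DH-2 = (92, 237, -178.3), DH-1→DH-3 = (-924, -258, 412.2).
Normal n = (DH-1→DH-2) × (DH-1→DH-3) = (51690, 126826.8, 195252).
So ∂z/∂easting = −n_x/n_z = −0.264735 and ∂z/∂northing = −n_y/n_z = −0.649554.
Intercept c from DH-1: -310.9 + 232.70 + 145.50 = 67.30.
At (1206, 360): z = −319.3 − 233.8 + 67.30 = -485.8 m.

-485.8 m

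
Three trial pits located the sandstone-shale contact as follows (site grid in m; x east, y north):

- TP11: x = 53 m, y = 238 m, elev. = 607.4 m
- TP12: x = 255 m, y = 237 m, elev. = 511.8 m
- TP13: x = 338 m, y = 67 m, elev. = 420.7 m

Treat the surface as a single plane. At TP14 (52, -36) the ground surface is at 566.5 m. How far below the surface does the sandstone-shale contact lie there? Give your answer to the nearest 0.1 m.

42.4 m

Two edge vectors: TP11→TP12 = (202, -1, -95.6), TP11→TP13 = (285, -171, -186.7).
Normal n = (TP11→TP12) × (TP11→TP13) = (-16160.9, 10467.4, -34257).
So ∂z/∂x = −n_x/n_z = −0.47175 and ∂z/∂y = −n_y/n_z = 0.30556.
Intercept c from TP11: 607.4 + 25.00 − 72.72 = 559.68.
At (52, -36): z_contact = −24.53 − 11.00 + 559.68 = 524.15 m.
Depth below ground = 566.5 − 524.15 = 42.4 m.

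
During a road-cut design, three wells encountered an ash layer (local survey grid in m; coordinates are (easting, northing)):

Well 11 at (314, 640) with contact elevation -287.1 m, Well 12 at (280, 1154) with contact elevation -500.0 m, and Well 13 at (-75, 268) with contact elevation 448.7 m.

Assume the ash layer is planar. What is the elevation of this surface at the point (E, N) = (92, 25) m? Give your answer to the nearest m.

337 m

Let the plane be z = a·E + b·N + c.
Well 12−Well 11: −34a + 514b = −212.9;  Well 13−Well 11: −389a − 372b = 735.8.
Solving gives a = −1.40645, b = −0.50724.
Then c = -287.1 − a·314 − b·640 = 479.16.
At (92, 25): z = −129.4 − 12.7 + 479.16 = 337.1 m.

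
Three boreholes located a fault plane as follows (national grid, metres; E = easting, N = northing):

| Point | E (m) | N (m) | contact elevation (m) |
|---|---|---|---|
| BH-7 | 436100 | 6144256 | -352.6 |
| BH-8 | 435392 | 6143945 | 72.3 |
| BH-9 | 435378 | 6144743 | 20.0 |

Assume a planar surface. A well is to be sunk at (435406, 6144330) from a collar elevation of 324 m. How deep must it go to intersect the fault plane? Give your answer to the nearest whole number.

289 m

Let the plane be z = a·E + b·N + c.
BH-8−BH-7: −708a − 311b = 424.9;  BH-9−BH-7: −722a + 487b = 372.6.
Solving gives a = −0.56698288, b = −0.07548592.
Then c = -352.6 − a·436100 − b·6144256 = 710713.42.
At (435406, 6144330): z_contact = −246867.7 − 463810.4 + 710713.42 = 35.3 m.
Depth below ground = 324 − 35.3 = 289 m.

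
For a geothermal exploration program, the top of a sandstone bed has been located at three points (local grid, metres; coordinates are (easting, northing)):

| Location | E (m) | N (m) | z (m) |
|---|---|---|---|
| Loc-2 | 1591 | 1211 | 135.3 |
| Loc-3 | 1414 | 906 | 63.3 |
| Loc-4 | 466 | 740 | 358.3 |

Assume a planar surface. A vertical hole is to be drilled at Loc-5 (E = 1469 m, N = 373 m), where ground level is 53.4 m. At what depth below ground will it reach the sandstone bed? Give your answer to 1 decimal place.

258.9 m

Let the plane be z = a·E + b·N + c.
Loc-3−Loc-2: −177a − 305b = −72;  Loc-4−Loc-2: −1125a − 471b = 223.
Solving gives a = −0.392392, b = 0.463782.
Then c = 135.3 − a·1591 − b·1211 = 197.96.
At (1469, 373): z_contact = −576.42 + 172.99 + 197.96 = -205.48 m.
Depth below ground = 53.4 − (-205.48) = 258.9 m.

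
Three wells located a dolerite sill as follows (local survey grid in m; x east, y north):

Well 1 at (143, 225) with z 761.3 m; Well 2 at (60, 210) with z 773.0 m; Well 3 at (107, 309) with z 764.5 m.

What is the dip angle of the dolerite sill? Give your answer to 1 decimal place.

7.9°

Let the plane be z = a·x + b·y + c.
Well 2−Well 1: −83a − 15b = 11.7;  Well 3−Well 1: −36a + 84b = 3.2.
Solving gives a = −0.13722, b = −0.02071.
Gradient magnitude |∇z| = √(a² + b²) = √(0.01883 + 0.00043) = 0.13878.
True dip = arctan(0.13878) = 7.9°, dipping toward E (azimuth ≈ 081°).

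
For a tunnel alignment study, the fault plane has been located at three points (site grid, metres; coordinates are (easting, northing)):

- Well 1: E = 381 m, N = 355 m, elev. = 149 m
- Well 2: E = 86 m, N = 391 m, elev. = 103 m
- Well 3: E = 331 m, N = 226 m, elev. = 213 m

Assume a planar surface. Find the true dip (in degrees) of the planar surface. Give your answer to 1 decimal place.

28.3°

Two edge vectors: Well 1→Well 2 = (-295, 36, -46), Well 1→Well 3 = (-50, -129, 64).
Normal n = (Well 1→Well 2) × (Well 1→Well 3) = (-3630, 21180, 39855).
So ∂z/∂E = −n_x/n_z = 0.09108 and ∂z/∂N = −n_y/n_z = −0.53143.
Gradient magnitude |∇z| = √(a² + b²) = √(0.00830 + 0.28241) = 0.53917.
True dip = arctan(0.53917) = 28.3°, dipping toward N (azimuth ≈ 350°).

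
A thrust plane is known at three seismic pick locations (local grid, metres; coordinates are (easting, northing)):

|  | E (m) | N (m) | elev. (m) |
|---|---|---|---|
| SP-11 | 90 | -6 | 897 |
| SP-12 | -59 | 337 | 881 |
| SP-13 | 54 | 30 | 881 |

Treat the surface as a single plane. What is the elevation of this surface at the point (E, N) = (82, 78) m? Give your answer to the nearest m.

Let the plane be z = a·E + b·N + c.
SP-12−SP-11: −149a + 343b = −16;  SP-13−SP-11: −36a + 36b = −16.
Solving gives a = 0.70332, b = 0.25888.
Then c = 897 − a·90 − b·-6 = 835.25.
At (82, 78): z = 57.7 + 20.2 + 835.25 = 913.1 m.

913 m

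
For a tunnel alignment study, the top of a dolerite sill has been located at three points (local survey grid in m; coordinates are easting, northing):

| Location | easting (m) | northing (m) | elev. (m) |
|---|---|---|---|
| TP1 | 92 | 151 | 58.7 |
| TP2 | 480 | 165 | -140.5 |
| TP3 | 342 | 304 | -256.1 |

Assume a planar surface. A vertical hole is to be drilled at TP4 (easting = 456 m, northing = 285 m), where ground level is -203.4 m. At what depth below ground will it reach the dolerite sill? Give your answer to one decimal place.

Two edge vectors: TP1→TP2 = (388, 14, -199.2), TP1→TP3 = (250, 153, -314.8).
Normal n = (TP1→TP2) × (TP1→TP3) = (26070.4, 72342.4, 55864).
So ∂z/∂easting = −n_x/n_z = −0.46668 and ∂z/∂northing = −n_y/n_z = −1.29497.
Intercept c from TP1: 58.7 + 42.93 + 195.54 = 297.18.
At (456, 285): z_contact = −212.80 − 369.07 + 297.18 = -284.70 m.
Depth below ground = -203.4 − (-284.70) = 81.3 m.

81.3 m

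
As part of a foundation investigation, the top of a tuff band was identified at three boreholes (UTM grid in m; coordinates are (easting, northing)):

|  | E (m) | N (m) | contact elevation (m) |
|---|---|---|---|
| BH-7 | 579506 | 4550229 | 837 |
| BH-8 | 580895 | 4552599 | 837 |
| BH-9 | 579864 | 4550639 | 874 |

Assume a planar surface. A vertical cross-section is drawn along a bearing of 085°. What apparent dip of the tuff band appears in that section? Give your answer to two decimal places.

Two edge vectors: BH-7→BH-8 = (1389, 2370, 0), BH-7→BH-9 = (358, 410, 37).
Normal n = (BH-7→BH-8) × (BH-7→BH-9) = (87690, -51393, -278970).
So ∂z/∂E = −n_x/n_z = 0.31433 and ∂z/∂N = −n_y/n_z = −0.18422.
Unit vector along 085° is (sin 85°, cos 85°) = (0.9962, 0.0872).
Slope in that direction = a·(0.9962) + b·(0.0872) = 0.29708.
Apparent dip = arctan|0.29708| = 16.55° (true dip is 20.0°, so apparent ≤ true as expected).

16.55°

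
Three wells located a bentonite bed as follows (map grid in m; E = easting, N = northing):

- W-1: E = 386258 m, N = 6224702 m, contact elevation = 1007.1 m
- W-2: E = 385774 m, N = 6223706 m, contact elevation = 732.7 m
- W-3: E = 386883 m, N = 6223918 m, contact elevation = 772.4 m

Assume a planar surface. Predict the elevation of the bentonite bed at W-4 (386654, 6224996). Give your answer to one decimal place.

Let the plane be z = a·E + b·N + c.
W-2−W-1: −484a − 996b = −274.4;  W-3−W-1: 625a − 784b = −234.7.
Solving gives a = −0.018595228, b = 0.284538243.
Then c = 1007.1 − a·386258 − b·6224702 = −1762976.12.
At (386654, 6224996): z = −7189.9 + 1771249.4 − 1762976.12 = 1083.4 m.

1083.4 m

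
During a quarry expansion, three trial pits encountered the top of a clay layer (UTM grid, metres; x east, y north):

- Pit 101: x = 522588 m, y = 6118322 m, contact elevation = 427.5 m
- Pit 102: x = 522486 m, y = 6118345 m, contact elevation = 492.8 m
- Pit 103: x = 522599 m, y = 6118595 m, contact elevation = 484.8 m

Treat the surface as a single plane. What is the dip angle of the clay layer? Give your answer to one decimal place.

32.3°

Two edge vectors: Pit 101→Pit 102 = (-102, 23, 65.3), Pit 101→Pit 103 = (11, 273, 57.3).
Normal n = (Pit 101→Pit 102) × (Pit 101→Pit 103) = (-16509, 6562.9, -28099).
So ∂z/∂x = −n_x/n_z = −0.58753 and ∂z/∂y = −n_y/n_z = 0.23356.
Gradient magnitude |∇z| = √(a² + b²) = √(0.34519 + 0.05455) = 0.63225.
True dip = arctan(0.63225) = 32.3°, dipping toward ESE (azimuth ≈ 112°).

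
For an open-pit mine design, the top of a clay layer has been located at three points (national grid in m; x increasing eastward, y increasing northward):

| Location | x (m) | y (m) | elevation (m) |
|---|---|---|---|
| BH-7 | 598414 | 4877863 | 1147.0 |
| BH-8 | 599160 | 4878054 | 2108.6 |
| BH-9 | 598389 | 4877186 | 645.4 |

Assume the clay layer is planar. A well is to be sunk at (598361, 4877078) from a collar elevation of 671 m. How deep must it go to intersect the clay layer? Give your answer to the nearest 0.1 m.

Two edge vectors: BH-7→BH-8 = (746, 191, 961.6), BH-7→BH-9 = (-25, -677, -501.6).
Normal n = (BH-7→BH-8) × (BH-7→BH-9) = (555197.6, 350153.6, -500267).
So ∂z/∂x = −n_x/n_z = 1.109802565 and ∂z/∂y = −n_y/n_z = 0.699933436.
Intercept c from BH-7: 1147 − 664121.39 − 3414179.41 = −4077153.80.
At (598361, 4877078): z_contact = 664062.57 + 3413629.96 − 4077153.80 = 538.73 m.
Depth below ground = 671 − 538.73 = 132.3 m.

132.3 m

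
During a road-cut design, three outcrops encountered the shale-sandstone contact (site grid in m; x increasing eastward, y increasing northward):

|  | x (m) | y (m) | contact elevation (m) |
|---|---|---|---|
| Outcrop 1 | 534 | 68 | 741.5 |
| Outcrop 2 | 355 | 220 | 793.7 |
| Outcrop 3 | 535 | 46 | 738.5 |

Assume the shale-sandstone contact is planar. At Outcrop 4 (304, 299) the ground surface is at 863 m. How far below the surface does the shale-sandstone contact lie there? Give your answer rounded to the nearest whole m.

50 m

Two edge vectors: Outcrop 1→Outcrop 2 = (-179, 152, 52.2), Outcrop 1→Outcrop 3 = (1, -22, -3).
Normal n = (Outcrop 1→Outcrop 2) × (Outcrop 1→Outcrop 3) = (692.4, -484.8, 3786).
So ∂z/∂x = −n_x/n_z = −0.18288 and ∂z/∂y = −n_y/n_z = 0.12805.
Intercept c from Outcrop 1: 741.5 + 97.66 − 8.71 = 830.45.
At (304, 299): z_contact = −55.6 + 38.3 + 830.45 = 813.1 m.
Depth below ground = 863 − 813.1 = 50 m.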